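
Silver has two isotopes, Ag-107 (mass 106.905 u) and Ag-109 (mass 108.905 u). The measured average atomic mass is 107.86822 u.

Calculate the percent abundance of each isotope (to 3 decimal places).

Ag-107: 51.839%, Ag-109: 48.161%

With x = fraction of Ag-107 (so Ag-109 is 1 − x):
106.905·x + 108.905·(1 − x) = 107.86822
(106.905 − 108.905)·x = 107.86822 − 108.905
x = -1.03678 / -2.000 = 0.51839 → 51.839% Ag-107, 48.161% Ag-109.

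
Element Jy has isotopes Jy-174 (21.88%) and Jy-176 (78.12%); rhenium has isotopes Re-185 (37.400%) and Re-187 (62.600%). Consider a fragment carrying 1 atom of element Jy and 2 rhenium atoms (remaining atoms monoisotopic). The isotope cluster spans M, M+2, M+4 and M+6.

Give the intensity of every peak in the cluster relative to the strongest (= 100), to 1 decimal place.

6.8 : 46.9 : 100.0 : 67.8

Element Jy pattern (n=1): 0.2188 : 0.7812
Rhenium pattern (n=2): 0.139876 : 0.468248 : 0.391876
Convolve the two distributions (both contribute in 2-u steps):
  M: 0.2188×0.139876 = 0.030605
  M+2: 0.2188×0.468248 + 0.7812×0.139876 = 0.211724
  M+4: 0.2188×0.391876 + 0.7812×0.468248 = 0.451538
  M+6: 0.7812×0.391876 = 0.306134
Scale to base peak (0.451538) = 100: 6.8 : 46.9 : 100.0 : 67.8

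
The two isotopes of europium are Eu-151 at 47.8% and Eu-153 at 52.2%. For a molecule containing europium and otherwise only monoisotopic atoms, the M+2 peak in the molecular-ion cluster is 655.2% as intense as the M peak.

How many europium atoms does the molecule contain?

For n independent Eu atoms, I(M+2)/I(M) = n · (abundance Eu-153) / (abundance Eu-151) = n · 0.522/0.478.
n = 6.552 × 0.478/0.522 = 6.00 ≈ 6

6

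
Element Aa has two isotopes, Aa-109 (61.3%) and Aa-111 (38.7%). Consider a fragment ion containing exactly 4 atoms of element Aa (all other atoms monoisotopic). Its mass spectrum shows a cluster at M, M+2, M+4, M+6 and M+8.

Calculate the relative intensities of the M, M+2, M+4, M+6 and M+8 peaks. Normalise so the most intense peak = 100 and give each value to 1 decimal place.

Expanding (0.613 + 0.387)^4:
P(M) = 0.613^4 = 0.141202
P(M+2) = 4 × 0.613^3 × 0.387^1 = 0.356576
P(M+4) = 6 × 0.613^2 × 0.387^2 = 0.337671
P(M+6) = 4 × 0.613^1 × 0.387^3 = 0.142119
P(M+8) = 0.387^4 = 0.022431
The M+2 peak is largest (0.356576); scaling to 100 gives 39.6 : 100.0 : 94.7 : 39.9 : 6.3.

39.6 : 100.0 : 94.7 : 39.9 : 6.3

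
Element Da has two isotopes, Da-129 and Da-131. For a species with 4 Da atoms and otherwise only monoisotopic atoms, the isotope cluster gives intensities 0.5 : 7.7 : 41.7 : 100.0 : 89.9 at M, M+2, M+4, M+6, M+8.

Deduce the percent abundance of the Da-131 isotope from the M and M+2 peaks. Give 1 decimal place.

Write p for the Da-129 fraction. I(M+2)/I(M) = [C(4,1)·p^3·(1−p)] / p^4 = 4·(1−p)/p = 7.7/0.5 = 15.4000
(1−p)/p = 15.4000/4 = 3.8500  ⇒  p = 1/(1 + 3.8500) = 0.2062
Da-129: 20.6%, Da-131: 79.4%.

79.4%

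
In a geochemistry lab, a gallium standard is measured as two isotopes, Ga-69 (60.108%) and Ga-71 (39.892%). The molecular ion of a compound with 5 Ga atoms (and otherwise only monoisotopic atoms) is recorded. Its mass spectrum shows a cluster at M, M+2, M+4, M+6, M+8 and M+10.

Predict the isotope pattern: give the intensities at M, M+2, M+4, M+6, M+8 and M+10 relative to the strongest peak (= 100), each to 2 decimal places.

22.70 : 75.34 : 100.00 : 66.37 : 22.02 : 2.92

The 5 Ga atoms are independent, so intensities follow the terms of (0.60108 + 0.39892)^5.
P(M) = 0.60108^5 = 0.078462
P(M+2) = 5 × 0.60108^4 × 0.39892^1 = 0.260366
P(M+4) = 10 × 0.60108^3 × 0.39892^2 = 0.345596
P(M+6) = 10 × 0.60108^2 × 0.39892^3 = 0.229362
P(M+8) = 5 × 0.60108^1 × 0.39892^4 = 0.076111
P(M+10) = 0.39892^5 = 0.010103
The M+4 peak is largest (0.345596); scaling to 100 gives 22.70 : 75.34 : 100.00 : 66.37 : 22.02 : 2.92.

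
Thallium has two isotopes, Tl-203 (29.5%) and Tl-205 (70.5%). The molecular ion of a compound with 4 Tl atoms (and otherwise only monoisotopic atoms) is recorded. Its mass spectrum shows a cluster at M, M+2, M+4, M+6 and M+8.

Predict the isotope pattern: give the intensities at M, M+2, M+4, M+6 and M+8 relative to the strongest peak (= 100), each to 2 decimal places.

1.83 : 17.51 : 62.77 : 100.00 : 59.75

The 4 Tl atoms are independent, so intensities follow the terms of (0.295 + 0.705)^4.
P(M) = 0.295^4 = 0.007573
P(M+2) = 4 × 0.295^3 × 0.705^1 = 0.072396
P(M+4) = 6 × 0.295^2 × 0.705^2 = 0.259522
P(M+6) = 4 × 0.295^1 × 0.705^3 = 0.413475
P(M+8) = 0.705^4 = 0.247034
The M+6 peak is largest (0.413475); scaling to 100 gives 1.83 : 17.51 : 62.77 : 100.00 : 59.75.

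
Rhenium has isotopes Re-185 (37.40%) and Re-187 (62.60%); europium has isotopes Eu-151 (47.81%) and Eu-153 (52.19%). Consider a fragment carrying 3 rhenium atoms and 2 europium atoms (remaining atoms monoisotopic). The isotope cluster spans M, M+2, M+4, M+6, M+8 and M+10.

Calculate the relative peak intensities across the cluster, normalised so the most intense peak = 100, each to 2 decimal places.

3.45 : 24.82 : 70.84 : 100.00 : 69.78 : 19.25

Rhenium pattern (n=3): 0.05231362 : 0.26268713 : 0.43968487 : 0.24531438
Europium pattern (n=2): 0.22857961 : 0.49904078 : 0.27237961
Convolve the two distributions (both contribute in 2-u steps):
  M: 0.05231362×0.22857961 = 0.011958
  M+2: 0.05231362×0.49904078 + 0.26268713×0.22857961 = 0.086152
  M+4: 0.05231362×0.27237961 + 0.26268713×0.49904078 + 0.43968487×0.22857961 = 0.245844
  M+6: 0.26268713×0.27237961 + 0.43968487×0.49904078 + 0.24531438×0.22857961 = 0.347045
  M+8: 0.43968487×0.27237961 + 0.24531438×0.49904078 = 0.242183
  M+10: 0.24531438×0.27237961 = 0.066819
Scale to base peak (0.347045) = 100: 3.45 : 24.82 : 70.84 : 100.00 : 69.78 : 19.25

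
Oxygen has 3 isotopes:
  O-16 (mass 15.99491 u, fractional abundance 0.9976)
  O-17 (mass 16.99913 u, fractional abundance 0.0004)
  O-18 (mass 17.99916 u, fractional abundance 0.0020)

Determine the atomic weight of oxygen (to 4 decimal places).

Average mass = Σ (abundance × isotope mass) = 0.9976 × 15.99491 + 0.0004 × 16.99913 + 0.0020 × 17.99916
= 15.956522 + 0.006800 + 0.035998 = 15.999320 u

15.9993 u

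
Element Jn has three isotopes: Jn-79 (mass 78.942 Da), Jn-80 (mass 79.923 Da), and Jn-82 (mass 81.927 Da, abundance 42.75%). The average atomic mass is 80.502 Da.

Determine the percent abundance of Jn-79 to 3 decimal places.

The remaining 57.25% is split between Jn-79 (fraction x) and Jn-80 (fraction 0.5725 − x).
Substituting: 78.942x + 79.923(0.5725 − x) = 45.4782075
(78.942 − 79.923)x = -0.27771  ⇒  x = 0.28309, y = 0.28941
Jn-79: 28.309%, Jn-80: 28.941%.

28.309%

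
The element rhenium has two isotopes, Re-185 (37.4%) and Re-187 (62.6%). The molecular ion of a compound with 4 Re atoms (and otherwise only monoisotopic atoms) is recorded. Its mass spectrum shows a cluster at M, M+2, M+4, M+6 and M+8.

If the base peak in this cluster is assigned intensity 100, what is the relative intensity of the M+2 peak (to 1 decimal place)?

(0.374 + 0.626)^4 gives M 0.0196, M+2 0.1310, M+4 0.3289, M+6 0.3670, M+8 0.1536; the largest is M+6.
P(M+6) = C(4,3) × 0.374^1 × 0.626^3 = 4 × 0.3740 × 0.24531438 = 0.366990 (base)
P(M+2) = C(4,1) × 0.374^3 × 0.626^1 = 4 × 0.05231362 × 0.6260 = 0.130993
Relative intensity = 0.130993 / 0.366990 × 100 = 35.7

35.7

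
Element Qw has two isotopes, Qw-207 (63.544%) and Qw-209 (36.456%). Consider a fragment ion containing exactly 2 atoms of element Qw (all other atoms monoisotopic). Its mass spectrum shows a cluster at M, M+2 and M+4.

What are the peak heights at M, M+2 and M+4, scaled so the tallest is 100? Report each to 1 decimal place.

87.2 : 100.0 : 28.7

The 2 Qw atoms are independent, so intensities follow the terms of (0.63544 + 0.36456)^2.
P(M) = 0.63544^2 = 0.403784
P(M+2) = 2 × 0.63544^1 × 0.36456^1 = 0.463312
P(M+4) = 0.36456^2 = 0.132904
The M+2 peak is largest (0.463312); scaling to 100 gives 87.2 : 100.0 : 28.7.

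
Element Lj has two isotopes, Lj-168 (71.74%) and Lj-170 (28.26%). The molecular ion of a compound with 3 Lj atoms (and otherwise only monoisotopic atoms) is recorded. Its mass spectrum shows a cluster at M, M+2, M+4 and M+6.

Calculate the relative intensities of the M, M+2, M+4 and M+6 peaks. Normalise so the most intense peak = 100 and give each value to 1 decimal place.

84.6 : 100.0 : 39.4 : 5.2

Each Lj atom is independently Lj-168 (p = 0.7174) or Lj-170 (q = 0.2826); the cluster is the binomial expansion (p + q)^3.
P(M) = 0.7174^3 = 0.369219
P(M+2) = 3 × 0.7174^2 × 0.2826^1 = 0.436331
P(M+4) = 3 × 0.7174^1 × 0.2826^2 = 0.171881
P(M+6) = 0.2826^3 = 0.022569
The M+2 peak is largest (0.436331); scaling to 100 gives 84.6 : 100.0 : 39.4 : 5.2.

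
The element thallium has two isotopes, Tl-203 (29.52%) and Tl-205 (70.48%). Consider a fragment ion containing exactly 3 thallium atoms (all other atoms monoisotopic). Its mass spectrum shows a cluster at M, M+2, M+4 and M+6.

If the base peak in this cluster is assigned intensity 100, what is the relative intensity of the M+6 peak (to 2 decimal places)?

79.58

(0.2952 + 0.7048)^3 gives M 0.0257, M+2 0.1843, M+4 0.4399, M+6 0.3501; the largest is M+4.
P(M+4) = C(3,2) × 0.2952^1 × 0.7048^2 = 3 × 0.2952 × 0.49674304 = 0.439916 (base)
P(M+6) = C(3,3) × 0.2952^0 × 0.7048^3 = 1 × 1.0000 × 0.35010449 = 0.350104
Relative intensity = 0.350104 / 0.439916 × 100 = 79.58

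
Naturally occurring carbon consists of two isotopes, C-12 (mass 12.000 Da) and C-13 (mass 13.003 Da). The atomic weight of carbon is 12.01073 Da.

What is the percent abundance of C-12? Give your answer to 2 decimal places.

98.93%

Let x be the fractional abundance of C-12; then C-13 has abundance 1 − x.
12.000·x + 13.003·(1 − x) = 12.01073
(12.000 − 13.003)·x = 12.01073 − 13.003
x = -0.99227 / -1.003 = 0.98930 → 98.93% C-12, 1.07% C-13.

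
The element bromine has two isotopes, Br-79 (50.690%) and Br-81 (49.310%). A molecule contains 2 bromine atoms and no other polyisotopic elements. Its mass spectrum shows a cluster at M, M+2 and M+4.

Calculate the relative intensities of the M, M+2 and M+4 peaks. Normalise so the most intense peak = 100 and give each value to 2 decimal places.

51.40 : 100.00 : 48.64

Expanding (0.50690 + 0.49310)^2:
P(M) = 0.50690^2 = 0.256948
P(M+2) = 2 × 0.50690^1 × 0.49310^1 = 0.499905
P(M+4) = 0.49310^2 = 0.243148
The M+2 peak is largest (0.499905); scaling to 100 gives 51.40 : 100.00 : 48.64.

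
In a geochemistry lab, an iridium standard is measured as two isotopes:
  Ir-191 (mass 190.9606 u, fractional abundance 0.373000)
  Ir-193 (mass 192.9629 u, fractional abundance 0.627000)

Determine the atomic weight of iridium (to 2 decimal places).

192.22 u

Ar = Σ fᵢ·mᵢ = 0.373000 × 190.9606 + 0.627000 × 192.9629
= 71.22830 + 120.98774 = 192.21604 u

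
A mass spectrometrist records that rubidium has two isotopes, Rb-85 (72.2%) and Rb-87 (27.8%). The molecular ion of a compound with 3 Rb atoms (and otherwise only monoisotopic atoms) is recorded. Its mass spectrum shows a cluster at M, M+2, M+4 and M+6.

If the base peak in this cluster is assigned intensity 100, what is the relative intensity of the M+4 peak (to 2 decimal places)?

Binomial terms of (0.722 + 0.278)^3: M 0.3764, M+2 0.4348, M+4 0.1674, M+6 0.0215 → M+2 is the base peak.
P(M+2) = C(3,1) × 0.722^2 × 0.278^1 = 3 × 0.521284 × 0.2780 = 0.434751 (base)
P(M+4) = C(3,2) × 0.722^1 × 0.278^2 = 3 × 0.7220 × 0.077284 = 0.167397
Relative intensity = 0.167397 / 0.434751 × 100 = 38.50

38.50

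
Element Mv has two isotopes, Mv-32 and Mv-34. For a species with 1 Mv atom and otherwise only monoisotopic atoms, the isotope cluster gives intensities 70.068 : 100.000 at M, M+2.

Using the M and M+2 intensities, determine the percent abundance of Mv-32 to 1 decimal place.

41.2%

Write p for the Mv-32 fraction. I(M+2)/I(M) = [C(1,1)·p^0·(1−p)] / p^1 = 1·(1−p)/p = 100.000/70.068 = 1.4272
(1−p)/p = 1.4272/1 = 1.4272  ⇒  p = 1/(1 + 1.4272) = 0.4120
Mv-32: 41.2%, Mv-34: 58.8%.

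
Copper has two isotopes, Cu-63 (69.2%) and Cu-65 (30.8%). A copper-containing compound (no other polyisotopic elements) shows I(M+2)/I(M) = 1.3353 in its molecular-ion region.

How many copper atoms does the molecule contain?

3

With n Cu atoms, P(M+2)/P(M) = C(n,1)·p^(n−1)q / p^n = n·q/p = n · 0.308/0.692.
n = 1.3353 × 0.692/0.308 = 3.00 ≈ 3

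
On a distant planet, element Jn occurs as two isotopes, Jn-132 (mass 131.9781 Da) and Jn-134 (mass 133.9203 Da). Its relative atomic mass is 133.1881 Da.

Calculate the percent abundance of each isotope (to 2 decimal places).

Jn-132: 37.70%, Jn-134: 62.30%

Let x be the fractional abundance of Jn-132; then Jn-134 has abundance 1 − x.
131.9781·x + 133.9203·(1 − x) = 133.1881
(131.9781 − 133.9203)·x = 133.1881 − 133.9203
x = -0.7322 / -1.9422 = 0.37700 → 37.70% Jn-132, 62.30% Jn-134.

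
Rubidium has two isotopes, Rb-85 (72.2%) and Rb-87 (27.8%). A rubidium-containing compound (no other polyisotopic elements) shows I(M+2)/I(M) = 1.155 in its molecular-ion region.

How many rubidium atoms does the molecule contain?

For n independent Rb atoms, I(M+2)/I(M) = n · (abundance Rb-87) / (abundance Rb-85) = n · 0.278/0.722.
n = 1.155 × 0.722/0.278 = 3.00 ≈ 3

3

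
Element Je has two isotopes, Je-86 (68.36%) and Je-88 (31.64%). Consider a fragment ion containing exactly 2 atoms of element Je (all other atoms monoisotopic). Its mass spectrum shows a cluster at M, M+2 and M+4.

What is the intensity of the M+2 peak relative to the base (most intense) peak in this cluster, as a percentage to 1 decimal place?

Binomial terms of (0.6836 + 0.3164)^2: M 0.4673, M+2 0.4326, M+4 0.1001 → M is the base peak.
P(M) = C(2,0) × 0.6836^2 × 0.3164^0 = 1 × 0.46730896 × 1.0000 = 0.467309 (base)
P(M+2) = C(2,1) × 0.6836^1 × 0.3164^1 = 2 × 0.6836 × 0.3164 = 0.432582
Relative intensity = 0.432582 / 0.467309 × 100 = 92.6

92.6%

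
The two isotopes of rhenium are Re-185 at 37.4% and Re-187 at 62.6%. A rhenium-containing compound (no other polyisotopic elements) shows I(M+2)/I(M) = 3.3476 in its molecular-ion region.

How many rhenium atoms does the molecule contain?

The M+2/M ratio from n Re atoms is n · q/p = n · 0.626/0.374.
n = 3.3476 × 0.374/0.626 = 2.00 ≈ 2

2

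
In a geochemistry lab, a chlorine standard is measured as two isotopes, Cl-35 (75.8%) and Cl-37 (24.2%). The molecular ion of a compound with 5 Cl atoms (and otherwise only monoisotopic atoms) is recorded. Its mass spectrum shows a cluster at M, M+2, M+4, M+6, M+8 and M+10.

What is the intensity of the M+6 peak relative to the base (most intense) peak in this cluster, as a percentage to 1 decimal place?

Binomial terms of (0.758 + 0.242)^5: M 0.2502, M+2 0.3994, M+4 0.2551, M+6 0.0814, M+8 0.0130, M+10 0.0008 → M+2 is the base peak.
P(M+2) = C(5,1) × 0.758^4 × 0.242^1 = 5 × 0.33012379 × 0.2420 = 0.399450 (base)
P(M+6) = C(5,3) × 0.758^2 × 0.242^3 = 10 × 0.574564 × 0.01417249 = 0.081430
Relative intensity = 0.081430 / 0.399450 × 100 = 20.4

20.4%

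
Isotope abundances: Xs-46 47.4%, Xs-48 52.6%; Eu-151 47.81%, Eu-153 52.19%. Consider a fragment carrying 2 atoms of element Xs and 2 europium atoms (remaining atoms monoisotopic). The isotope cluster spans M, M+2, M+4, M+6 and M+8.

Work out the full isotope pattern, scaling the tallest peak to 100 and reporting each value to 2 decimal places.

13.76 : 60.57 : 100.00 : 73.37 : 20.19

Element Xs pattern (n=2): 0.224676 : 0.498648 : 0.276676
Europium pattern (n=2): 0.22857961 : 0.49904078 : 0.27237961
Convolve the two distributions (both contribute in 2-u steps):
  M: 0.224676×0.22857961 = 0.051356
  M+2: 0.224676×0.49904078 + 0.498648×0.22857961 = 0.226103
  M+4: 0.224676×0.27237961 + 0.498648×0.49904078 + 0.276676×0.22857961 = 0.373285
  M+6: 0.498648×0.27237961 + 0.276676×0.49904078 = 0.273894
  M+8: 0.276676×0.27237961 = 0.075361
Scale to base peak (0.373285) = 100: 13.76 : 60.57 : 100.00 : 73.37 : 20.19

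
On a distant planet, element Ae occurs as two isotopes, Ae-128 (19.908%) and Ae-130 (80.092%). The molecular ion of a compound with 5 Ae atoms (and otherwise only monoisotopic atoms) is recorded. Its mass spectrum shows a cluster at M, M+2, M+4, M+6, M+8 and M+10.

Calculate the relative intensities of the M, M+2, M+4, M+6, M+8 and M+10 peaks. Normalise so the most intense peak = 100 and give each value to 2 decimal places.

Each Ae atom is independently Ae-128 (p = 0.19908) or Ae-130 (q = 0.80092); the cluster is the binomial expansion (p + q)^5.
P(M) = 0.19908^5 = 0.000313
P(M+2) = 5 × 0.19908^4 × 0.80092^1 = 0.006290
P(M+4) = 10 × 0.19908^3 × 0.80092^2 = 0.050613
P(M+6) = 10 × 0.19908^2 × 0.80092^3 = 0.203621
P(M+8) = 5 × 0.19908^1 × 0.80092^4 = 0.409595
P(M+10) = 0.80092^5 = 0.329568
The M+8 peak is largest (0.409595); scaling to 100 gives 0.08 : 1.54 : 12.36 : 49.71 : 100.00 : 80.46.

0.08 : 1.54 : 12.36 : 49.71 : 100.00 : 80.46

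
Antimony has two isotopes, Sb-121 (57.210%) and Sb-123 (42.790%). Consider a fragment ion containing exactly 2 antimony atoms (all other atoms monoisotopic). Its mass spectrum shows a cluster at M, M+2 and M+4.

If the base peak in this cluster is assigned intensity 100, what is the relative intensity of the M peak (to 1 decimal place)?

Term probabilities: M 0.3273, M+2 0.4896, M+4 0.1831. Base peak = M+2.
P(M+2) = C(2,1) × 0.57210^1 × 0.42790^1 = 2 × 0.5721 × 0.4279 = 0.489603 (base)
P(M) = C(2,0) × 0.57210^2 × 0.42790^0 = 1 × 0.32729841 × 1.0000 = 0.327298
Relative intensity = 0.327298 / 0.489603 × 100 = 66.8

66.8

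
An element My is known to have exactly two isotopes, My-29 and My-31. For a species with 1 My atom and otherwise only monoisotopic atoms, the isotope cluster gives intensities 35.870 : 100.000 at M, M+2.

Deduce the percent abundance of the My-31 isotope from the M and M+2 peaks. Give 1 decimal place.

73.6%

If p is the fraction of My that is My-29, then I(M+2)/I(M) = [C(1,1)·p^0·(1−p)] / p^1 = 1·(1−p)/p = 100.000/35.870 = 2.7878
(1−p)/p = 2.7878/1 = 2.7878  ⇒  p = 1/(1 + 2.7878) = 0.2640
My-29: 26.4%, My-31: 73.6%.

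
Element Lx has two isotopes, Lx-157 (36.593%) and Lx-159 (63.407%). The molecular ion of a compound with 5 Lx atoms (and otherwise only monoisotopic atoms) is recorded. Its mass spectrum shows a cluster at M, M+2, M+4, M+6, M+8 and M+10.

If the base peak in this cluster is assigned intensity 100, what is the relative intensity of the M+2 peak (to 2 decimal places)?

16.65

Term probabilities: M 0.0066, M+2 0.0568, M+4 0.1970, M+6 0.3414, M+8 0.2957, M+10 0.1025. Base peak = M+6.
P(M+6) = C(5,3) × 0.36593^2 × 0.63407^3 = 10 × 0.13390476 × 0.25492452 = 0.341356 (base)
P(M+2) = C(5,1) × 0.36593^4 × 0.63407^1 = 5 × 0.01793049 × 0.63407 = 0.056846
Relative intensity = 0.056846 / 0.341356 × 100 = 16.65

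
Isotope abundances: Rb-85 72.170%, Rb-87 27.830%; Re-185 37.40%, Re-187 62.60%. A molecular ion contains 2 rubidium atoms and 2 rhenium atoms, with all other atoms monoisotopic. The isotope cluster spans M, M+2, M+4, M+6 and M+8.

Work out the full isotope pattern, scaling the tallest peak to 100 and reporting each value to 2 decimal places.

Rubidium pattern (n=2): 0.52085089 : 0.40169822 : 0.07745089
Rhenium pattern (n=2): 0.139876 : 0.468248 : 0.391876
Convolve the two distributions (both contribute in 2-u steps):
  M: 0.52085089×0.139876 = 0.072855
  M+2: 0.52085089×0.468248 + 0.40169822×0.139876 = 0.300075
  M+4: 0.52085089×0.391876 + 0.40169822×0.468248 + 0.07745089×0.139876 = 0.403037
  M+6: 0.40169822×0.391876 + 0.07745089×0.468248 = 0.193682
  M+8: 0.07745089×0.391876 = 0.030351
Scale to base peak (0.403037) = 100: 18.08 : 74.45 : 100.00 : 48.06 : 7.53

18.08 : 74.45 : 100.00 : 48.06 : 7.53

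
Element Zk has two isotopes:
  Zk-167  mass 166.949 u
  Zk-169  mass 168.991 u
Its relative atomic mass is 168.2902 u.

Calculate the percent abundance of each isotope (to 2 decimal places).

Zk-167: 34.32%, Zk-169: 65.68%

With x = fraction of Zk-167 (so Zk-169 is 1 − x):
166.949·x + 168.991·(1 − x) = 168.2902
(166.949 − 168.991)·x = 168.2902 − 168.991
x = -0.7008 / -2.042 = 0.34319 → 34.32% Zk-167, 65.68% Zk-169.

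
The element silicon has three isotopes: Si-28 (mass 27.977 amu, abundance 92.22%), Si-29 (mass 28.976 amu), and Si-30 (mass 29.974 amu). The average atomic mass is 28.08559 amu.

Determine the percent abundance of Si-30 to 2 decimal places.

Let x and y be the fractions of Si-29 and Si-30. Then x + y = 1 − 0.9222 = 0.0778 and 28.976x + 29.974y = 28.08559 − 0.9222×27.977 = 2.2852006.
Substituting: 28.976x + 29.974(0.0778 − x) = 2.2852006
(28.976 − 29.974)x = -0.0467766  ⇒  x = 0.04687, y = 0.03093
Si-29: 4.69%, Si-30: 3.09%.

3.09%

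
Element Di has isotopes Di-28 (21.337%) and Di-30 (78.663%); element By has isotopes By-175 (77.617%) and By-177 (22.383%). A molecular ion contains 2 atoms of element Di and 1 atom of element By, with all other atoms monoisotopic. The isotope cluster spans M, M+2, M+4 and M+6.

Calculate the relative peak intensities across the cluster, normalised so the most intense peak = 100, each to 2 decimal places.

6.36 : 48.75 : 100.00 : 24.94

Element Di pattern (n=2): 0.04552676 : 0.33568649 : 0.61878676
Element By pattern (n=1): 0.77617 : 0.22383
Convolve the two distributions (both contribute in 2-u steps):
  M: 0.04552676×0.77617 = 0.035337
  M+2: 0.04552676×0.22383 + 0.33568649×0.77617 = 0.270740
  M+4: 0.33568649×0.22383 + 0.61878676×0.77617 = 0.555420
  M+6: 0.61878676×0.22383 = 0.138503
Scale to base peak (0.555420) = 100: 6.36 : 48.75 : 100.00 : 24.94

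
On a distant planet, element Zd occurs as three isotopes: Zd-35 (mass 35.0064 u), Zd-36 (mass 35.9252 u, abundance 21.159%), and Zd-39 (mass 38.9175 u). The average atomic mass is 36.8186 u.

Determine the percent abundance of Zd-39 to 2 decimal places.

The remaining 78.841% is split between Zd-35 (fraction x) and Zd-39 (fraction 0.78841 − x).
Substituting: 35.0064x + 38.9175(0.78841 − x) = 29.217186932
(35.0064 − 38.9175)x = -1.465759243  ⇒  x = 0.37477, y = 0.41364
Zd-35: 37.48%, Zd-39: 41.36%.

41.36%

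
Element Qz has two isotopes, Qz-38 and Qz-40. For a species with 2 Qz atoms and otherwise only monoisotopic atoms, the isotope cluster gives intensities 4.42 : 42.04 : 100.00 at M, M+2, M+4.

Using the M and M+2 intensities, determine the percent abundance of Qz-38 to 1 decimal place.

17.4%

Let p = fractional abundance of Qz-38. I(M+2)/I(M) = [C(2,1)·p^1·(1−p)] / p^2 = 2·(1−p)/p = 42.04/4.42 = 9.5113
(1−p)/p = 9.5113/2 = 4.7557  ⇒  p = 1/(1 + 4.7557) = 0.1737
Qz-38: 17.4%, Qz-40: 82.6%.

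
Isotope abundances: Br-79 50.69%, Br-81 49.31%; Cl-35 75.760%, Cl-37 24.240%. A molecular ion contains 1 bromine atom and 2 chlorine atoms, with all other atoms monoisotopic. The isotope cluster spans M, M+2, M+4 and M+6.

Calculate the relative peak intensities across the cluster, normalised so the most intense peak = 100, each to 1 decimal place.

62.0 : 100.0 : 44.9 : 6.2

Bromine pattern (n=1): 0.5069 : 0.4931
Chlorine pattern (n=2): 0.57395776 : 0.36728448 : 0.05875776
Convolve the two distributions (both contribute in 2-u steps):
  M: 0.5069×0.57395776 = 0.290939
  M+2: 0.5069×0.36728448 + 0.4931×0.57395776 = 0.469195
  M+4: 0.5069×0.05875776 + 0.4931×0.36728448 = 0.210892
  M+6: 0.4931×0.05875776 = 0.028973
Scale to base peak (0.469195) = 100: 62.0 : 100.0 : 44.9 : 6.2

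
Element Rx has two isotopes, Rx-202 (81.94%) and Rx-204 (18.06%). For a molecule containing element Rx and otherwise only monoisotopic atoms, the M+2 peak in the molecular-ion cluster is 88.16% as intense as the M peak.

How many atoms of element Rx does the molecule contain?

With n Rx atoms, P(M+2)/P(M) = C(n,1)·p^(n−1)q / p^n = n·q/p = n · 0.1806/0.8194.
n = 0.8816 × 0.8194/0.1806 = 4.00 ≈ 4

4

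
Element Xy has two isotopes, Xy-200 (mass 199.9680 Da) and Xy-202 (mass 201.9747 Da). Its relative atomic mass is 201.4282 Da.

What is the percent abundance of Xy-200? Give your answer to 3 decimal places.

27.234%

Writing the weighted mean with unknown fraction x of Xy-200:
199.9680·x + 201.9747·(1 − x) = 201.4282
(199.9680 − 201.9747)·x = 201.4282 − 201.9747
x = -0.5465 / -2.0067 = 0.27234 → 27.234% Xy-200, 72.766% Xy-202.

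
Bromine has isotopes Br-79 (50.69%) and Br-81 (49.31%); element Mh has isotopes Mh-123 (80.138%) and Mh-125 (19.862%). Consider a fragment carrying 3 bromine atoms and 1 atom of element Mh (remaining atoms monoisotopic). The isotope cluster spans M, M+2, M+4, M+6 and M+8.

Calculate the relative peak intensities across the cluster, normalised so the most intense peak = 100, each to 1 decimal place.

28.1 : 88.9 : 100.0 : 45.6 : 6.4

Bromine pattern (n=3): 0.13024674 : 0.3801026 : 0.36975457 : 0.11989609
Element Mh pattern (n=1): 0.80138 : 0.19862
Convolve the two distributions (both contribute in 2-u steps):
  M: 0.13024674×0.80138 = 0.104377
  M+2: 0.13024674×0.19862 + 0.3801026×0.80138 = 0.330476
  M+4: 0.3801026×0.19862 + 0.36975457×0.80138 = 0.371810
  M+6: 0.36975457×0.19862 + 0.11989609×0.80138 = 0.169523
  M+8: 0.11989609×0.19862 = 0.023814
Scale to base peak (0.371810) = 100: 28.1 : 88.9 : 100.0 : 45.6 : 6.4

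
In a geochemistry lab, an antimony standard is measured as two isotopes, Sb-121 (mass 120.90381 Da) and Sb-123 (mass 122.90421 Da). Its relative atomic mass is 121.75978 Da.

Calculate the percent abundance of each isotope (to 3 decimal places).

Sb-121: 57.210%, Sb-123: 42.790%

Let x be the fractional abundance of Sb-121; then Sb-123 has abundance 1 − x.
120.90381·x + 122.90421·(1 − x) = 121.75978
(120.90381 − 122.90421)·x = 121.75978 − 122.90421
x = -1.14443 / -2.00040 = 0.57210 → 57.210% Sb-121, 42.790% Sb-123.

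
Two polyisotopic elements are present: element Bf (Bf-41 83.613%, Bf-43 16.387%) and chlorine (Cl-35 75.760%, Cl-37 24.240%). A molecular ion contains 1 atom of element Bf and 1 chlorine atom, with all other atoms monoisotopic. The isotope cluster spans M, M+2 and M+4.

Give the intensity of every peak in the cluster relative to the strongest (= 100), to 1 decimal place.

100.0 : 51.6 : 6.3

Element Bf pattern (n=1): 0.83613 : 0.16387
Chlorine pattern (n=1): 0.7576 : 0.2424
Convolve the two distributions (both contribute in 2-u steps):
  M: 0.83613×0.7576 = 0.633452
  M+2: 0.83613×0.2424 + 0.16387×0.7576 = 0.326826
  M+4: 0.16387×0.2424 = 0.039722
Scale to base peak (0.633452) = 100: 100.0 : 51.6 : 6.3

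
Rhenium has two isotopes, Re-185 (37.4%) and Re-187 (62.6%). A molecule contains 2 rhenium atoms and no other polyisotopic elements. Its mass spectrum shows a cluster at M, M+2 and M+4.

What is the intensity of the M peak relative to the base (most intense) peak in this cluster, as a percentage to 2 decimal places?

Term probabilities: M 0.1399, M+2 0.4682, M+4 0.3919. Base peak = M+2.
P(M+2) = C(2,1) × 0.374^1 × 0.626^1 = 2 × 0.3740 × 0.6260 = 0.468248 (base)
P(M) = C(2,0) × 0.374^2 × 0.626^0 = 1 × 0.139876 × 1.0000 = 0.139876
Relative intensity = 0.139876 / 0.468248 × 100 = 29.87

29.87%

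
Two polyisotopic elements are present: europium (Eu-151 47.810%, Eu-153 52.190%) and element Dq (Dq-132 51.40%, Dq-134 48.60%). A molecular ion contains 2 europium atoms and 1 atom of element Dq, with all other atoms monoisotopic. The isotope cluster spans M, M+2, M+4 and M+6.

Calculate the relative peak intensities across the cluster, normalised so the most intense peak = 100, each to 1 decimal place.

Europium pattern (n=2): 0.22857961 : 0.49904078 : 0.27237961
Element Dq pattern (n=1): 0.5140 : 0.4860
Convolve the two distributions (both contribute in 2-u steps):
  M: 0.22857961×0.5140 = 0.117490
  M+2: 0.22857961×0.4860 + 0.49904078×0.5140 = 0.367597
  M+4: 0.49904078×0.4860 + 0.27237961×0.5140 = 0.382537
  M+6: 0.27237961×0.4860 = 0.132376
Scale to base peak (0.382537) = 100: 30.7 : 96.1 : 100.0 : 34.6

30.7 : 96.1 : 100.0 : 34.6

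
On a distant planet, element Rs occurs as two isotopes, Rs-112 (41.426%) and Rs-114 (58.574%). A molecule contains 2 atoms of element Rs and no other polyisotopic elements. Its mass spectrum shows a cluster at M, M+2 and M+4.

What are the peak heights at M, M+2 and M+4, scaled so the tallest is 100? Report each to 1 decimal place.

35.4 : 100.0 : 70.7

The 2 Rs atoms are independent, so intensities follow the terms of (0.41426 + 0.58574)^2.
P(M) = 0.41426^2 = 0.171611
P(M+2) = 2 × 0.41426^1 × 0.58574^1 = 0.485297
P(M+4) = 0.58574^2 = 0.343091
The M+2 peak is largest (0.485297); scaling to 100 gives 35.4 : 100.0 : 70.7.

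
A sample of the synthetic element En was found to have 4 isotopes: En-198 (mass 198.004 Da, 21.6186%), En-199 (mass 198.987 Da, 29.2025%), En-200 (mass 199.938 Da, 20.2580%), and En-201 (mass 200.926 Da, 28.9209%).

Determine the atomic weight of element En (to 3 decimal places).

199.528 Da

Average mass = Σ (abundance × isotope mass) = 0.216186 × 198.004 + 0.292025 × 198.987 + 0.202580 × 199.938 + 0.289209 × 200.926
= 42.8057 + 58.1092 + 40.5034 + 58.1096 = 199.5279 Da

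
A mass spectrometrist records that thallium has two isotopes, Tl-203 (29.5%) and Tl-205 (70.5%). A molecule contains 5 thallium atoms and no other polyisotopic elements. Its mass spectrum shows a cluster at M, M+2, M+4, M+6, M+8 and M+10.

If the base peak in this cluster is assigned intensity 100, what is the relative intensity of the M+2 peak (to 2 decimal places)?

Binomial terms of (0.295 + 0.705)^5: M 0.0022, M+2 0.0267, M+4 0.1276, M+6 0.3049, M+8 0.3644, M+10 0.1742 → M+8 is the base peak.
P(M+8) = C(5,4) × 0.295^1 × 0.705^4 = 5 × 0.2950 × 0.24703385 = 0.364375 (base)
P(M+2) = C(5,1) × 0.295^4 × 0.705^1 = 5 × 0.00757335 × 0.7050 = 0.026696
Relative intensity = 0.026696 / 0.364375 × 100 = 7.33

7.33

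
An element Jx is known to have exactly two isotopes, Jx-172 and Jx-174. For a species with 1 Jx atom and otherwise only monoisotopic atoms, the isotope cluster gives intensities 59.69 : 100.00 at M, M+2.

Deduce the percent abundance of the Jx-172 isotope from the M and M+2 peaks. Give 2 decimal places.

Let p = fractional abundance of Jx-172. I(M+2)/I(M) = [C(1,1)·p^0·(1−p)] / p^1 = 1·(1−p)/p = 100.00/59.69 = 1.6753
(1−p)/p = 1.6753/1 = 1.6753  ⇒  p = 1/(1 + 1.6753) = 0.3738
Jx-172: 37.38%, Jx-174: 62.62%.

37.38%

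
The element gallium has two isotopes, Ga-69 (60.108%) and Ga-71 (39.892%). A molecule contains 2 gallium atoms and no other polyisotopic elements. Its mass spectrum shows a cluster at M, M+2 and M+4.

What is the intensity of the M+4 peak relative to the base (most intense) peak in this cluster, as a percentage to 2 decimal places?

Term probabilities: M 0.3613, M+2 0.4796, M+4 0.1591. Base peak = M+2.
P(M+2) = C(2,1) × 0.60108^1 × 0.39892^1 = 2 × 0.60108 × 0.39892 = 0.479566 (base)
P(M+4) = C(2,2) × 0.60108^0 × 0.39892^2 = 1 × 1.0000 × 0.15913717 = 0.159137
Relative intensity = 0.159137 / 0.479566 × 100 = 33.18

33.18%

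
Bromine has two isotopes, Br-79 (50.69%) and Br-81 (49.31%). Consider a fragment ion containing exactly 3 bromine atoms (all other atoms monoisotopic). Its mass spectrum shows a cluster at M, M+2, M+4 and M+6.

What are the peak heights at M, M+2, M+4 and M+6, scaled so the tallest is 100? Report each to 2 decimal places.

Each Br atom is independently Br-79 (p = 0.5069) or Br-81 (q = 0.4931); the cluster is the binomial expansion (p + q)^3.
P(M) = 0.5069^3 = 0.130247
P(M+2) = 3 × 0.5069^2 × 0.4931^1 = 0.380103
P(M+4) = 3 × 0.5069^1 × 0.4931^2 = 0.369755
P(M+6) = 0.4931^3 = 0.119896
The M+2 peak is largest (0.380103); scaling to 100 gives 34.27 : 100.00 : 97.28 : 31.54.

34.27 : 100.00 : 97.28 : 31.54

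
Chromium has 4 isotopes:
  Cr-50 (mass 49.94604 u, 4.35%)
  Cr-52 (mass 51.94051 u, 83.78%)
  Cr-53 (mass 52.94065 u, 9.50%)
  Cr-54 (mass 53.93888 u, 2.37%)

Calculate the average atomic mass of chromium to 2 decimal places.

52.00 u

Weight each isotope mass by its fractional abundance: 0.0435 × 49.94604 + 0.8378 × 51.94051 + 0.0950 × 52.94065 + 0.0237 × 53.93888
= 2.172653 + 43.515759 + 5.029362 + 1.278351 = 51.996125 u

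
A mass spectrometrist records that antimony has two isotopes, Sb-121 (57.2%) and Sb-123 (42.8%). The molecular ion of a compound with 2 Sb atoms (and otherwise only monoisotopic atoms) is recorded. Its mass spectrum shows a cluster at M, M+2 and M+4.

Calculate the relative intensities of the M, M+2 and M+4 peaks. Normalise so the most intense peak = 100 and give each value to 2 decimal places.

Expanding (0.572 + 0.428)^2:
P(M) = 0.572^2 = 0.327184
P(M+2) = 2 × 0.572^1 × 0.428^1 = 0.489632
P(M+4) = 0.428^2 = 0.183184
The M+2 peak is largest (0.489632); scaling to 100 gives 66.82 : 100.00 : 37.41.

66.82 : 100.00 : 37.41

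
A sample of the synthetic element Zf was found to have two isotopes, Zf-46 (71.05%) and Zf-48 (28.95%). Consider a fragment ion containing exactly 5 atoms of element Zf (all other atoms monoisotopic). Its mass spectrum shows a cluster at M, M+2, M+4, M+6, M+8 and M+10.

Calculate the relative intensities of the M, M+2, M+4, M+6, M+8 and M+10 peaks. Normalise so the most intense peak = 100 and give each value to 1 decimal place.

Expanding (0.7105 + 0.2895)^5:
P(M) = 0.7105^5 = 0.181059
P(M+2) = 5 × 0.7105^4 × 0.2895^1 = 0.368871
P(M+4) = 10 × 0.7105^3 × 0.2895^2 = 0.300600
P(M+6) = 10 × 0.7105^2 × 0.2895^3 = 0.122482
P(M+8) = 5 × 0.7105^1 × 0.2895^4 = 0.024953
P(M+10) = 0.2895^5 = 0.002033
The M+2 peak is largest (0.368871); scaling to 100 gives 49.1 : 100.0 : 81.5 : 33.2 : 6.8 : 0.6.

49.1 : 100.0 : 81.5 : 33.2 : 6.8 : 0.6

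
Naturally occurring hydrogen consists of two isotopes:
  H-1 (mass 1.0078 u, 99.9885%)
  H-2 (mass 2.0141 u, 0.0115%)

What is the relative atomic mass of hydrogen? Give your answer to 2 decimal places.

The abundance-weighted mean is 0.999885 × 1.0078 + 0.000115 × 2.0141
= 1.00768 + 0.00023 = 1.00791 u

1.01 u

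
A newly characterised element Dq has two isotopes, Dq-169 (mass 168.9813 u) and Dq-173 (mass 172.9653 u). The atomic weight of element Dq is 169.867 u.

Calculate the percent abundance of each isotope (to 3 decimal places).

Dq-169: 77.769%, Dq-173: 22.231%

With x = fraction of Dq-169 (so Dq-173 is 1 − x):
168.9813·x + 172.9653·(1 − x) = 169.867
(168.9813 − 172.9653)·x = 169.867 − 172.9653
x = -3.0983 / -3.9840 = 0.77769 → 77.769% Dq-169, 22.231% Dq-173.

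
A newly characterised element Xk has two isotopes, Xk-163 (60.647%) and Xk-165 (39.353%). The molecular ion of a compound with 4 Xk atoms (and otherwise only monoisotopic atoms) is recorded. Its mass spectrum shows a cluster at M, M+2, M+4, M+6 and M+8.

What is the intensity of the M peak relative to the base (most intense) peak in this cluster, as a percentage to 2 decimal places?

38.53%

Binomial terms of (0.60647 + 0.39353)^4: M 0.1353, M+2 0.3511, M+4 0.3418, M+6 0.1478, M+8 0.0240 → M+2 is the base peak.
P(M+2) = C(4,1) × 0.60647^3 × 0.39353^1 = 4 × 0.22306322 × 0.39353 = 0.351128 (base)
P(M) = C(4,0) × 0.60647^4 × 0.39353^0 = 1 × 0.13528115 × 1.0000 = 0.135281
Relative intensity = 0.135281 / 0.351128 × 100 = 38.53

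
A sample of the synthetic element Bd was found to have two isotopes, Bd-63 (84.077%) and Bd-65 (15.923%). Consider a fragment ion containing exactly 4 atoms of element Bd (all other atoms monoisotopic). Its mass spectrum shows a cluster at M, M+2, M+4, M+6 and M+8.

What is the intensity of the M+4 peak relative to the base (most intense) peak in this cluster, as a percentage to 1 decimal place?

Term probabilities: M 0.4997, M+2 0.3785, M+4 0.1075, M+6 0.0136, M+8 0.0006. Base peak = M.
P(M) = C(4,0) × 0.84077^4 × 0.15923^0 = 1 × 0.4996994 × 1.0000 = 0.499699 (base)
P(M+4) = C(4,2) × 0.84077^2 × 0.15923^2 = 6 × 0.70689419 × 0.02535419 = 0.107536
Relative intensity = 0.107536 / 0.499699 × 100 = 21.5

21.5%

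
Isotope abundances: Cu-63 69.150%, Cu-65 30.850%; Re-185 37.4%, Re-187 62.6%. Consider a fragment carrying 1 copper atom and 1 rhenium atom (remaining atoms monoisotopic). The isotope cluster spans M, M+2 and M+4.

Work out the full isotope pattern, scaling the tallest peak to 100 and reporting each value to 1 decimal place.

47.2 : 100.0 : 35.2

Copper pattern (n=1): 0.6915 : 0.3085
Rhenium pattern (n=1): 0.3740 : 0.6260
Convolve the two distributions (both contribute in 2-u steps):
  M: 0.6915×0.3740 = 0.258621
  M+2: 0.6915×0.6260 + 0.3085×0.3740 = 0.548258
  M+4: 0.3085×0.6260 = 0.193121
Scale to base peak (0.548258) = 100: 47.2 : 100.0 : 35.2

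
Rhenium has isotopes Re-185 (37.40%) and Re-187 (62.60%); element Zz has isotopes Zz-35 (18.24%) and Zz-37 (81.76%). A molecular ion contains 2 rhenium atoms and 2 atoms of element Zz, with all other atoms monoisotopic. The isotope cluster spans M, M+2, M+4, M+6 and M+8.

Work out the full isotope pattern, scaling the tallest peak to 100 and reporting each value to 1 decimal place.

Rhenium pattern (n=2): 0.139876 : 0.468248 : 0.391876
Element Zz pattern (n=2): 0.03326976 : 0.29826048 : 0.66846976
Convolve the two distributions (both contribute in 2-u steps):
  M: 0.139876×0.03326976 = 0.004654
  M+2: 0.139876×0.29826048 + 0.468248×0.03326976 = 0.057298
  M+4: 0.139876×0.66846976 + 0.468248×0.29826048 + 0.391876×0.03326976 = 0.246200
  M+6: 0.468248×0.66846976 + 0.391876×0.29826048 = 0.429891
  M+8: 0.391876×0.66846976 = 0.261957
Scale to base peak (0.429891) = 100: 1.1 : 13.3 : 57.3 : 100.0 : 60.9

1.1 : 13.3 : 57.3 : 100.0 : 60.9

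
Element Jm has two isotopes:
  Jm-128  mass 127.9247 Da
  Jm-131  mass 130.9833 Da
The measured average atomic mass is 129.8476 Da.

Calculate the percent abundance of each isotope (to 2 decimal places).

Jm-128: 37.13%, Jm-131: 62.87%

With x = fraction of Jm-128 (so Jm-131 is 1 − x):
127.9247·x + 130.9833·(1 − x) = 129.8476
(127.9247 − 130.9833)·x = 129.8476 − 130.9833
x = -1.1357 / -3.0586 = 0.37131 → 37.13% Jm-128, 62.87% Jm-131.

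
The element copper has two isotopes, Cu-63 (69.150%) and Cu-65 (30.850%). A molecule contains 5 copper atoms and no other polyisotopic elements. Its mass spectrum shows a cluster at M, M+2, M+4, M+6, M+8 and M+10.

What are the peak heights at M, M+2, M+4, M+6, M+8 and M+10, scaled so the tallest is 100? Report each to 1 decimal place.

Expanding (0.69150 + 0.30850)^5:
P(M) = 0.69150^5 = 0.158111
P(M+2) = 5 × 0.69150^4 × 0.30850^1 = 0.352691
P(M+4) = 10 × 0.69150^3 × 0.30850^2 = 0.314693
P(M+6) = 10 × 0.69150^2 × 0.30850^3 = 0.140394
P(M+8) = 5 × 0.69150^1 × 0.30850^4 = 0.031317
P(M+10) = 0.30850^5 = 0.002794
The M+2 peak is largest (0.352691); scaling to 100 gives 44.8 : 100.0 : 89.2 : 39.8 : 8.9 : 0.8.

44.8 : 100.0 : 89.2 : 39.8 : 8.9 : 0.8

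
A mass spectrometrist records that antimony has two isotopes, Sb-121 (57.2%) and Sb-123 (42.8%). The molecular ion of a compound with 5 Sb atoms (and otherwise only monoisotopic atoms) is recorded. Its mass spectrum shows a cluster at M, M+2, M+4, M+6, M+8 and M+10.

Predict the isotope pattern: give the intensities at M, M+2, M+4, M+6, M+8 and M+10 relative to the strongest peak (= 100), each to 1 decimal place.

Expanding (0.572 + 0.428)^5:
P(M) = 0.572^5 = 0.061232
P(M+2) = 5 × 0.572^4 × 0.428^1 = 0.229086
P(M+4) = 10 × 0.572^3 × 0.428^2 = 0.342827
P(M+6) = 10 × 0.572^2 × 0.428^3 = 0.256521
P(M+8) = 5 × 0.572^1 × 0.428^4 = 0.095971
P(M+10) = 0.428^5 = 0.014362
The M+4 peak is largest (0.342827); scaling to 100 gives 17.9 : 66.8 : 100.0 : 74.8 : 28.0 : 4.2.

17.9 : 66.8 : 100.0 : 74.8 : 28.0 : 4.2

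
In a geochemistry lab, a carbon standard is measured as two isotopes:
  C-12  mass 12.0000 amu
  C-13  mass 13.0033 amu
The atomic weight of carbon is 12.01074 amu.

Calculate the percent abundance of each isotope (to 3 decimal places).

C-12: 98.930%, C-13: 1.070%

Writing the weighted mean with unknown fraction x of C-12:
12.0000·x + 13.0033·(1 − x) = 12.01074
(12.0000 − 13.0033)·x = 12.01074 − 13.0033
x = -0.99256 / -1.0033 = 0.98930 → 98.930% C-12, 1.070% C-13.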